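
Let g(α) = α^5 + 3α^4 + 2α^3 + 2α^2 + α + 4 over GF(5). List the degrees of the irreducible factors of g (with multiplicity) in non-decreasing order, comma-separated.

Roots in GF(5): g(0) = 4; g(1) = 3; g(2) = 0 → root; g(3) = 0 → root; g(4) = 0 → root.
Linear factors from roots: (α + 3), (α + 2), (α + 1).
Complete factorization: g(α) = (α + 1)·(α + 2)·(α + 3)·(α^2 + 2α + 4).
Factor degrees with multiplicity: 1 + 1 + 1 + 2 = 5.

1, 1, 1, 2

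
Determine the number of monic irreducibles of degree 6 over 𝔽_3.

116

The number of monic irreducibles of degree 6 over GF(3) is (1/6)·Σ_{d∣6} μ(6/d) 3^d.
Divisors of 6: 1, 2, 3, 6; μ(6/d) for each: 1, -1, -1, 1.
Σ = 3^1 − 3^2 − 3^3 + 3^6 = 696.
N = 696/6 = 116.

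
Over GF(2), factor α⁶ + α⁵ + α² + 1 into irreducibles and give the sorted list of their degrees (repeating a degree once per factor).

Write f(α) = α⁶ + α⁵ + α² + 1.
Roots in GF(2): f(0) = 1; f(1) = 0 → root.
Linear factors from roots: (α + 1).
Complete factorization: f(α) = (α + 1)·(α² + α + 1)·(α³ + α² + 1).
Factor degrees with multiplicity: 1 + 2 + 3 = 6.

1, 2, 3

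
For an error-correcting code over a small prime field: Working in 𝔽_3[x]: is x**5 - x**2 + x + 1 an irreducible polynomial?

Yes

Write g(x) = x**5 - x**2 + x + 1.
Check for roots in 𝔽_3: g(0) = 1; g(1) = 2; g(2) = 1.
No roots, so no linear factors.
Monic irreducibles of degree 2 over GF(3): x**2 + 1, x**2 + x - 1, x**2 - x - 1.
None of them divide g (all give nonzero remainder).
No irreducible factor of degree ≤ 2 exists, so g is irreducible over GF(3).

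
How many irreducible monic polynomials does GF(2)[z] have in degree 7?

By the necklace-counting formula, N_2(7) = (1/7) Σ_{d|7} μ(7/d)·2^d.
Divisors of 7: 1, 7; μ(7/d) for each: -1, 1.
Σ = − 2^1 + 2^7 = 126.
N = 126/7 = 18.

18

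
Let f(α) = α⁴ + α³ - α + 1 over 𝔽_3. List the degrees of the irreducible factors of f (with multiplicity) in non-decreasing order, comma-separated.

4

Roots in 𝔽_3: f(0) = 1; f(1) = 2; f(2) = 2.
Complete factorization: f(α) = (α⁴ + α³ - α + 1).
Factor degrees with multiplicity: 4 = 4.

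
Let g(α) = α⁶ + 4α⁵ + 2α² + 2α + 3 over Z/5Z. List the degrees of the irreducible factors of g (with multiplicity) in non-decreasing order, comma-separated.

Roots in Z/5Z: g(0) = 3; g(1) = 2; g(2) = 2; g(3) = 3; g(4) = 0 → root.
Linear factors from roots: (α + 1).
Complete factorization: g(α) = (α + 1)·(α² + 4α + 2)·(α³ + 4α² + 4α + 4).
Factor degrees with multiplicity: 1 + 2 + 3 = 6.

1, 2, 3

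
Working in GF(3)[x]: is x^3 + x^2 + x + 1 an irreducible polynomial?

No

Write h(x) = x^3 + x^2 + x + 1.
Check for roots in GF(3): h(0) = 1; h(1) = 1; h(2) = 0 → root.
h(2) = 0, so (x − 2) divides h(x); h is reducible.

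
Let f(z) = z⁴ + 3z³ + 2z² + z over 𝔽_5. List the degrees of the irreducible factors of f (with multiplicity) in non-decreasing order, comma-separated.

Roots in 𝔽_5: f(0) = 0 → root; f(1) = 2; f(2) = 0 → root; f(3) = 3; f(4) = 4.
Linear factors from roots: (z), (z + 3).
Complete factorization: f(z) = (z)·(z + 3)·(z² + 2).
Factor degrees with multiplicity: 1 + 1 + 2 = 4.

1, 1, 2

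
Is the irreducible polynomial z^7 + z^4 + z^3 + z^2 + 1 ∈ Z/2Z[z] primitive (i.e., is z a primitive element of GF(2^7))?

Write f(z) = z^7 + z^4 + z^3 + z^2 + 1.
|GF(2^7)^×| = 2^7 − 1 = 127. Prime factorization: 127 = 127.
f is primitive ⇔ z has order 127 in GF(2)[z]/(f), i.e. z^(127/q) ≠ 1 for each prime q | 127.
z^(1) mod f = z.
None equal 1, so z has full order 127; f is primitive.

Yes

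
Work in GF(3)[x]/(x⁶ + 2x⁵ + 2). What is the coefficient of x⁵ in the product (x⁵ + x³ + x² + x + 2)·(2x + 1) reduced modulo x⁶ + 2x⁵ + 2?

Multiply in GF(3)[x]: (x⁵ + x³ + x² + x + 2)·(2x + 1) = 2x⁶ + x⁵ + 2x⁴ + 2x + 2.
Reduce using x⁶ ≡ x⁵ + 1 (mod x⁶ + 2x⁵ + 2).
Reduced: 2x⁴ + 2x + 1.

0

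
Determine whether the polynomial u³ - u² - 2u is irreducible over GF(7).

Write f(u) = u³ - u² - 2u.
Check for roots in GF(7): f(0) = 0 → root; f(1) = 5; f(2) = 0 → root; f(3) = 5; f(4) = 5; f(5) = 6; f(6) = 0 → root.
f(0) = 0, so (u) divides f(u); f is reducible.

No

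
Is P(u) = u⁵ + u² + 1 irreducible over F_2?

Yes

Check for roots in F_2: P(0) = 1; P(1) = 1.
No roots, so no linear factors.
Monic irreducibles of degree 2 over GF(2): u² + u + 1.
None of them divide P (all give nonzero remainder).
No irreducible factor of degree ≤ 2 exists, so P is irreducible over GF(2).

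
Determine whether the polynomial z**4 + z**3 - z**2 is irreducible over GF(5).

No

Write f(z) = z**4 + z**3 - z**2.
Check for roots in GF(5): f(0) = 0 → root; f(1) = 1; f(2) = 0 → root; f(3) = 4; f(4) = 4.
f(0) = 0, so (z) divides f(z); f is reducible.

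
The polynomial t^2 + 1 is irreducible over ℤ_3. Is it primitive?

No

Write f(t) = t^2 + 1.
|GF(3^2)^×| = 3^2 − 1 = 8. Prime factorization: 8 = 2^3.
f is primitive ⇔ t has order 8 in GF(3)[t]/(f), i.e. t^(8/q) ≠ 1 for each prime q | 8.
t^(4) mod f = 1
Since t^(4) = 1, the order of t divides 4 < 8; not primitive.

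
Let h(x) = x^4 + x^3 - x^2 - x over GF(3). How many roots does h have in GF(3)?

3

Evaluate at each of the 3 elements of GF(3):
h(0) = 0 → root; h(1) = 0 → root; h(2) = 0 → root.
Roots: {0, 1, 2}.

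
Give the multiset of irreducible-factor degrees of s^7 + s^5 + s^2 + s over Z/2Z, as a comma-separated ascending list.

Write h(s) = s^7 + s^5 + s^2 + s.
Roots in Z/2Z: h(0) = 0 → root; h(1) = 0 → root.
Linear factors from roots: (s), (s + 1).
Complete factorization: h(s) = (s)·(s + 1)·(s^2 + s + 1)·(s^3 + s + 1).
Factor degrees with multiplicity: 1 + 1 + 2 + 3 = 7.

1, 1, 2, 3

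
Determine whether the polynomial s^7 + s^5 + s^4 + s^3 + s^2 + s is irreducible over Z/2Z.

No

Write g(s) = s^7 + s^5 + s^4 + s^3 + s^2 + s.
Check for roots in Z/2Z: g(0) = 0 → root; g(1) = 0 → root.
g(0) = 0, so (s) divides g(s); g is reducible.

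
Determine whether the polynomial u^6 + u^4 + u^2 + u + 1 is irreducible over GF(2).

Yes

Write f(u) = u^6 + u^4 + u^2 + u + 1.
Check for roots in GF(2): f(0) = 1; f(1) = 1.
No roots, so no linear factors.
Monic irreducibles of degree 2 over GF(2): u^2 + u + 1.
None of them divide f (all give nonzero remainder).
Monic irreducibles of degree 3 over GF(2): u^3 + u + 1, u^3 + u^2 + 1.
None of them divide f (all give nonzero remainder).
No irreducible factor of degree ≤ 3 exists, so f is irreducible over GF(2).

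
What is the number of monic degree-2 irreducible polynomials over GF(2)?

1

x^(2^2) − x is the product of all monic irreducibles of degree dividing 2; Möbius inversion gives N = (1/2) Σ μ(2/d)·2^d.
Divisors of 2: 1, 2; μ(2/d) for each: -1, 1.
Σ = − 2^1 + 2^2 = 2.
N = 2/2 = 1.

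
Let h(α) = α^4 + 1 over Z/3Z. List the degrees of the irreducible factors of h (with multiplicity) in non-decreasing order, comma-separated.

Roots in Z/3Z: h(0) = 1; h(1) = 2; h(2) = 2.
Complete factorization: h(α) = (α^2 + α + 2)·(α^2 + 2α + 2).
Factor degrees with multiplicity: 2 + 2 = 4.

2, 2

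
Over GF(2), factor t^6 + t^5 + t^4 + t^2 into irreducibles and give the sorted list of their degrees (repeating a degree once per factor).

Write g(t) = t^6 + t^5 + t^4 + t^2.
Roots in GF(2): g(0) = 0 → root; g(1) = 0 → root.
Linear factors from roots: (t), (t + 1).
Complete factorization: g(t) = (t + 1)·(t)^2·(t^3 + t + 1).
Factor degrees with multiplicity: 1 + 1 + 1 + 3 = 6.

1, 1, 1, 3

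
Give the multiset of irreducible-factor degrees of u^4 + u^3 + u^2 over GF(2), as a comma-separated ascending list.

1, 1, 2

Write h(u) = u^4 + u^3 + u^2.
Roots in GF(2): h(0) = 0 → root; h(1) = 1.
Linear factors from roots: (u).
Complete factorization: h(u) = (u)^2·(u^2 + u + 1).
Factor degrees with multiplicity: 1 + 1 + 2 = 4.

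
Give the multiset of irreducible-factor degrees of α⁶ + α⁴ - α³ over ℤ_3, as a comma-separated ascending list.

Write f(α) = α⁶ + α⁴ - α³.
Roots in ℤ_3: f(0) = 0 → root; f(1) = 1; f(2) = 0 → root.
Linear factors from roots: (α), (α + 1).
Complete factorization: f(α) = (α + 1)·(α)^3·(α² - α - 1).
Factor degrees with multiplicity: 1 + 1 + 1 + 1 + 2 = 6.

1, 1, 1, 1, 2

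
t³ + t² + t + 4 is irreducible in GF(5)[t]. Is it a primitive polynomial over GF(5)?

Write f(t) = t³ + t² + t + 4.
|GF(5^3)^×| = 5^3 − 1 = 124. Prime factorization: 124 = 2^2·31.
f is primitive ⇔ t has order 124 in GF(5)[t]/(f), i.e. t^(124/q) ≠ 1 for each prime q | 124.
t^(62) mod f = 1
t^(4) mod f = 2t + 4.
Since t^(62) = 1, the order of t divides 62 < 124; not primitive.

No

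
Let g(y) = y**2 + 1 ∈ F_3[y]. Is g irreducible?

Check for roots in F_3: g(0) = 1; g(1) = 2; g(2) = 2.
No roots. A degree-2 polynomial over a field with no linear factor is irreducible.

Yes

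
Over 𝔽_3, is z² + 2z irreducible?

Write m(z) = z² + 2z.
Check for roots in 𝔽_3: m(0) = 0 → root; m(1) = 0 → root; m(2) = 2.
m(0) = 0, so (z) divides m(z); m is reducible.

No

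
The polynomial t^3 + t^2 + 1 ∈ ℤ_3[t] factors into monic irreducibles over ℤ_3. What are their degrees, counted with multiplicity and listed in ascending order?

Write g(t) = t^3 + t^2 + 1.
Roots in ℤ_3: g(0) = 1; g(1) = 0 → root; g(2) = 1.
Linear factors from roots: (t + 2).
Complete factorization: g(t) = (t + 2)·(t^2 + 2t + 2).
Factor degrees with multiplicity: 1 + 2 = 3.

1, 2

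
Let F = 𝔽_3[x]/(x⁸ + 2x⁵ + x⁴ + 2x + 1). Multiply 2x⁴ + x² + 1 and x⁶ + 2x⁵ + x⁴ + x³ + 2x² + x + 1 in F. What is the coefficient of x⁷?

0

Multiply in 𝔽_3[x]: (2x⁴ + x² + 1)·(x⁶ + 2x⁵ + x⁴ + x³ + 2x² + x + 1) = 2x¹⁰ + x⁹ + x⁷ + 2x⁵ + 2x⁴ + 2x³ + x + 1.
Reduce using x⁸ ≡ x⁵ + 2x⁴ + x + 2 (mod x⁸ + 2x⁵ + x⁴ + 2x + 1).
Reduced: 2x⁶ + x⁵ + 2x⁴ + x³ + 2x² + 1.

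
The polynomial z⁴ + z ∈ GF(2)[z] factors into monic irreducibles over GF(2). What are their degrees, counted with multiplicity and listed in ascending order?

Write h(z) = z⁴ + z.
Roots in GF(2): h(0) = 0 → root; h(1) = 0 → root.
Linear factors from roots: (z), (z + 1).
Complete factorization: h(z) = (z)·(z + 1)·(z² + z + 1).
Factor degrees with multiplicity: 1 + 1 + 2 = 4.

1, 1, 2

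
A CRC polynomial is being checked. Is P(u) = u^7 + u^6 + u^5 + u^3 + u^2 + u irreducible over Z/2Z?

No

Check for roots in Z/2Z: P(0) = 0 → root; P(1) = 0 → root.
P(0) = 0, so (u) divides P(u); P is reducible.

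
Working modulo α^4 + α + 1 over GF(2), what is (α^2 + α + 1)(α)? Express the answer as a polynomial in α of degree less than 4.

α^3 + α^2 + α

Multiply in GF(2)[α]: (α^2 + α + 1)·(α) = α^3 + α^2 + α.
Reduced: α^3 + α^2 + α.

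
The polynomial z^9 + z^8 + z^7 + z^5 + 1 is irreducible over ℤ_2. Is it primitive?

No

Write f(z) = z^9 + z^8 + z^7 + z^5 + 1.
|GF(2^9)^×| = 2^9 − 1 = 511. Prime factorization: 511 = 7·73.
f is primitive ⇔ z has order 511 in GF(2)[z]/(f), i.e. z^(511/q) ≠ 1 for each prime q | 511.
z^(73) mod f = 1
z^(7) mod f = z^7.
Since z^(73) = 1, the order of z divides 73 < 511; not primitive.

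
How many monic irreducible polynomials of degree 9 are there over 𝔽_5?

217000

Gauss's count: N_{5}(9) = (1/9) Σ_{d|9} μ(9/d)·5^d.
Divisors of 9: 1, 3, 9; μ(9/d) for each: 0, -1, 1.
Σ = − 5^3 + 5^9 = 1953000.
N = 1953000/9 = 217000.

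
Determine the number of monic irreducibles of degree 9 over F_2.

The number of monic irreducibles of degree 9 over GF(2) is (1/9)·Σ_{d∣9} μ(9/d) 2^d.
Divisors of 9: 1, 3, 9; μ(9/d) for each: 0, -1, 1.
Σ = − 2^3 + 2^9 = 504.
N = 504/9 = 56.

56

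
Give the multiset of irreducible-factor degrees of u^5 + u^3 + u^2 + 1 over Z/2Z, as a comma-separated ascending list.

1, 1, 1, 2

Write h(u) = u^5 + u^3 + u^2 + 1.
Roots in Z/2Z: h(0) = 1; h(1) = 0 → root.
Linear factors from roots: (u + 1).
Complete factorization: h(u) = (u + 1)^3·(u^2 + u + 1).
Factor degrees with multiplicity: 1 + 1 + 1 + 2 = 5.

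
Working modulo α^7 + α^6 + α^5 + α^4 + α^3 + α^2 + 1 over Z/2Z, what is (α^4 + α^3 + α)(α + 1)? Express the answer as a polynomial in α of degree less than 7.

α^5 + α^3 + α^2 + α

Multiply in Z/2Z[α]: (α^4 + α^3 + α)·(α + 1) = α^5 + α^3 + α^2 + α.
Reduced: α^5 + α^3 + α^2 + α.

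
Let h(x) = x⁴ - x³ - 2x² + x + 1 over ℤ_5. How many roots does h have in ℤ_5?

Evaluate at each of the 5 elements of ℤ_5:
h(0) = 1; h(1) = 0 → root; h(2) = 3; h(3) = 0 → root; h(4) = 0 → root.
Roots: {1, 3, 4}.

3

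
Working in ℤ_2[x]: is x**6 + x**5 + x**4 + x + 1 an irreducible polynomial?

Write f(x) = x**6 + x**5 + x**4 + x + 1.
Check for roots in ℤ_2: f(0) = 1; f(1) = 1.
No roots, so no linear factors.
Monic irreducibles of degree 2 over GF(2): x**2 + x + 1.
None of them divide f (all give nonzero remainder).
Monic irreducibles of degree 3 over GF(2): x**3 + x + 1, x**3 + x**2 + 1.
None of them divide f (all give nonzero remainder).
No irreducible factor of degree ≤ 3 exists, so f is irreducible over GF(2).

Yes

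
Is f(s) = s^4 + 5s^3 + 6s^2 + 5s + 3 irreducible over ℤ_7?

Check for roots in ℤ_7: f(0) = 3; f(1) = 6; f(2) = 2; f(3) = 1; f(4) = 2; f(5) = 0 → root; f(6) = 0 → root.
f(5) = 0, so (s − 5) divides f(s); f is reducible.

No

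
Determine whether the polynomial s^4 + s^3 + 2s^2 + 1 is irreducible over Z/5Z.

Write P(s) = s^4 + s^3 + 2s^2 + 1.
Check for roots in Z/5Z: P(0) = 1; P(1) = 0 → root; P(2) = 3; P(3) = 2; P(4) = 3.
P(1) = 0, so (s − 1) divides P(s); P is reducible.

No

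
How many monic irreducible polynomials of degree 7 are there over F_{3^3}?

The number of monic irreducibles of degree 7 over GF(27) is (1/7)·Σ_{d∣7} μ(7/d) 27^d.
Divisors of 7: 1, 7; μ(7/d) for each: -1, 1.
Σ = − 27^1 + 27^7 = 10460353176.
N = 10460353176/7 = 1494336168.

1494336168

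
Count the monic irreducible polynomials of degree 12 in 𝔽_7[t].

1153430600

Gauss's count: N_{7}(12) = (1/12) Σ_{d|12} μ(12/d)·7^d.
Divisors of 12: 1, 2, 3, 4, 6, 12; μ(12/d) for each: 0, 1, 0, -1, -1, 1.
Σ = 7^2 − 7^4 − 7^6 + 7^12 = 13841167200.
N = 13841167200/12 = 1153430600.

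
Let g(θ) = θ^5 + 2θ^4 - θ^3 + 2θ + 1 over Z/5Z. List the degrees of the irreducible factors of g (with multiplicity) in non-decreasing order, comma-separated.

Roots in Z/5Z: g(0) = 1; g(1) = 0 → root; g(2) = 1; g(3) = 0 → root; g(4) = 1.
Linear factors from roots: (θ - 1), (θ + 2).
Complete factorization: g(θ) = (θ + 2)·(θ - 1)·(θ^3 + θ^2 + 2).
Factor degrees with multiplicity: 1 + 1 + 3 = 5.

1, 1, 3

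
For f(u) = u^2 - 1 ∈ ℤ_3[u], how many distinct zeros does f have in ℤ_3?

2

Evaluate at each of the 3 elements of ℤ_3:
f(0) = 2; f(1) = 0 → root; f(2) = 0 → root.
Roots: {1, 2}.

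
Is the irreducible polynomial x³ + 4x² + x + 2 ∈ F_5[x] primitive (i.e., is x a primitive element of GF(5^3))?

Yes

Write f(x) = x³ + 4x² + x + 2.
|GF(5^3)^×| = 5^3 − 1 = 124. Prime factorization: 124 = 2^2·31.
f is primitive ⇔ x has order 124 in GF(5)[x]/(f), i.e. x^(124/q) ≠ 1 for each prime q | 124.
x^(62) mod f = 4.
x^(4) mod f = 2x + 3.
None equal 1, so x has full order 124; f is primitive.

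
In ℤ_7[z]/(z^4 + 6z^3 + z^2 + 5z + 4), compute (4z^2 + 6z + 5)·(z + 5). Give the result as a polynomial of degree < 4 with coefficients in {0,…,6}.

4z^3 + 5z^2 + 4

Multiply in ℤ_7[z]: (4z^2 + 6z + 5)·(z + 5) = 4z^3 + 5z^2 + 4.
Reduced: 4z^3 + 5z^2 + 4.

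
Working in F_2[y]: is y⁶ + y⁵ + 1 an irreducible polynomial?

Yes

Write m(y) = y⁶ + y⁵ + 1.
Check for roots in F_2: m(0) = 1; m(1) = 1.
No roots, so no linear factors.
Monic irreducibles of degree 2 over GF(2): y² + y + 1.
None of them divide m (all give nonzero remainder).
Monic irreducibles of degree 3 over GF(2): y³ + y + 1, y³ + y² + 1.
None of them divide m (all give nonzero remainder).
No irreducible factor of degree ≤ 3 exists, so m is irreducible over GF(2).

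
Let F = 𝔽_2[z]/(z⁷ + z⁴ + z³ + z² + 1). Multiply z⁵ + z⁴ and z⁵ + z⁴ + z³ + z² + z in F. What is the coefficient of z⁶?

Multiply in 𝔽_2[z]: (z⁵ + z⁴)·(z⁵ + z⁴ + z³ + z² + z) = z¹⁰ + z⁵.
Reduce using z⁷ ≡ z⁴ + z³ + z² + 1 (mod z⁷ + z⁴ + z³ + z² + 1).
Reduced: z⁶ + z⁴ + z² + 1.

1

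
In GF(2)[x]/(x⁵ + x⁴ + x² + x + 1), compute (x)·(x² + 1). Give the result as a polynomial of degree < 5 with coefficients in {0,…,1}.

x^3 + x

Multiply in GF(2)[x]: (x)·(x² + 1) = x³ + x.
Reduced: x³ + x.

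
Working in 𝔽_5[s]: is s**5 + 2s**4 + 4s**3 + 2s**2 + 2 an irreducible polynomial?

Yes

Write f(s) = s**5 + 2s**4 + 4s**3 + 2s**2 + 2.
Check for roots in 𝔽_5: f(0) = 2; f(1) = 1; f(2) = 1; f(3) = 3; f(4) = 1.
No roots, so no linear factors.
Degree-2 irreducible divisors: test the 10 monic irreducibles of degree 2 over GF(5).
None of them divide f (all give nonzero remainder).
No irreducible factor of degree ≤ 2 exists, so f is irreducible over GF(5).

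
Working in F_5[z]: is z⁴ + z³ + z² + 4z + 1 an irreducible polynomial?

No

Write m(z) = z⁴ + z³ + z² + 4z + 1.
Check for roots in F_5: m(0) = 1; m(1) = 3; m(2) = 2; m(3) = 0 → root; m(4) = 3.
m(3) = 0, so (z − 3) divides m(z); m is reducible.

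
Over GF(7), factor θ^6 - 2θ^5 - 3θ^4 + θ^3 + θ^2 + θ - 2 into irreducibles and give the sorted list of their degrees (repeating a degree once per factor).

2, 2, 2

Write h(θ) = θ^6 - 2θ^5 - 3θ^4 + θ^3 + θ^2 + θ - 2.
Complete factorization: h(θ) = (θ^2 + θ + 3)·(θ^2 - 2θ + 3)·(θ^2 - θ - 1).
Factor degrees with multiplicity: 2 + 2 + 2 = 6.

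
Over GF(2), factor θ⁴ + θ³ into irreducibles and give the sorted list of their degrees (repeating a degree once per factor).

Write h(θ) = θ⁴ + θ³.
Roots in GF(2): h(0) = 0 → root; h(1) = 0 → root.
Linear factors from roots: (θ), (θ + 1).
Complete factorization: h(θ) = (θ + 1)·(θ)^3.
Factor degrees with multiplicity: 1 + 1 + 1 + 1 = 4.

1, 1, 1, 1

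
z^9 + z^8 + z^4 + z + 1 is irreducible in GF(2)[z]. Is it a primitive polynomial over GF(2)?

Write f(z) = z^9 + z^8 + z^4 + z + 1.
|GF(2^9)^×| = 2^9 − 1 = 511. Prime factorization: 511 = 7·73.
f is primitive ⇔ z has order 511 in GF(2)[z]/(f), i.e. z^(511/q) ≠ 1 for each prime q | 511.
z^(73) mod f = z^4 + z^3 + z + 1.
z^(7) mod f = z^7.
None equal 1, so z has full order 511; f is primitive.

Yes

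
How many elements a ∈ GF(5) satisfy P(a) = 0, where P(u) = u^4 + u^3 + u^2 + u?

Evaluate at each of the 5 elements of GF(5):
P(0) = 0 → root; P(1) = 4; P(2) = 0 → root; P(3) = 0 → root; P(4) = 0 → root.
Roots: {0, 2, 3, 4}.

4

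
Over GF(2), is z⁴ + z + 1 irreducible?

Write h(z) = z⁴ + z + 1.
Check for roots in GF(2): h(0) = 1; h(1) = 1.
No roots, so no linear factors.
Monic irreducibles of degree 2 over GF(2): z² + z + 1.
None of them divide h (all give nonzero remainder).
No irreducible factor of degree ≤ 2 exists, so h is irreducible over GF(2).

Yes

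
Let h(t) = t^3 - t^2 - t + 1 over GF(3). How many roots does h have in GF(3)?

2

Evaluate at each of the 3 elements of GF(3):
h(0) = 1; h(1) = 0 → root; h(2) = 0 → root.
Roots: {1, 2}.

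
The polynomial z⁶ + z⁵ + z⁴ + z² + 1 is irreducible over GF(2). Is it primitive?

Write f(z) = z⁶ + z⁵ + z⁴ + z² + 1.
|GF(2^6)^×| = 2^6 − 1 = 63. Prime factorization: 63 = 3^2·7.
f is primitive ⇔ z has order 63 in GF(2)[z]/(f), i.e. z^(63/q) ≠ 1 for each prime q | 63.
z^(21) mod f = 1
z^(9) mod f = z³ + 1.
Since z^(21) = 1, the order of z divides 21 < 63; not primitive.

No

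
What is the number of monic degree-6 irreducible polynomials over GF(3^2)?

The number of monic irreducibles of degree 6 over GF(9) is (1/6)·Σ_{d∣6} μ(6/d) 9^d.
Divisors of 6: 1, 2, 3, 6; μ(6/d) for each: 1, -1, -1, 1.
Σ = 9^1 − 9^2 − 9^3 + 9^6 = 530640.
N = 530640/6 = 88440.

88440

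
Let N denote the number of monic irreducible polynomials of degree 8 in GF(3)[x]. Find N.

Gauss's count: N_{3}(8) = (1/8) Σ_{d|8} μ(8/d)·3^d.
Divisors of 8: 1, 2, 4, 8; μ(8/d) for each: 0, 0, -1, 1.
Σ = − 3^4 + 3^8 = 6480.
N = 6480/8 = 810.

810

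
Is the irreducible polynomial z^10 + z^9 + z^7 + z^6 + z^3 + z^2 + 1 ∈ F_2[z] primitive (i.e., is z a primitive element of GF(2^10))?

No

Write f(z) = z^10 + z^9 + z^7 + z^6 + z^3 + z^2 + 1.
|GF(2^10)^×| = 2^10 − 1 = 1023. Prime factorization: 1023 = 3·11·31.
f is primitive ⇔ z has order 1023 in GF(2)[z]/(f), i.e. z^(1023/q) ≠ 1 for each prime q | 1023.
z^(341) mod f = 1
z^(93) mod f = z^8 + z^7 + z^6 + z^5 + z^4 + z^2 + z + 1.
z^(33) mod f = z^9 + z^5 + z^3 + z + 1.
Since z^(341) = 1, the order of z divides 341 < 1023; not primitive.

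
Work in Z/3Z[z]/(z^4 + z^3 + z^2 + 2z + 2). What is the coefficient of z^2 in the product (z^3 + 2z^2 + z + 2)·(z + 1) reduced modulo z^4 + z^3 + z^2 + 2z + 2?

Multiply in Z/3Z[z]: (z^3 + 2z^2 + z + 2)·(z + 1) = z^4 + 2.
Reduce using z^4 ≡ 2z^3 + 2z^2 + z + 1 (mod z^4 + z^3 + z^2 + 2z + 2).
Reduced: 2z^3 + 2z^2 + z.

2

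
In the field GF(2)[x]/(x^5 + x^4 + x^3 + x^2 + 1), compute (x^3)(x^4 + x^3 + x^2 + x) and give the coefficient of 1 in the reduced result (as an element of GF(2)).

0

Multiply in GF(2)[x]: (x^3)·(x^4 + x^3 + x^2 + x) = x^7 + x^6 + x^5 + x^4.
Reduce using x^5 ≡ x^4 + x^3 + x^2 + 1 (mod x^5 + x^4 + x^3 + x^2 + 1).
Reduced: x^2.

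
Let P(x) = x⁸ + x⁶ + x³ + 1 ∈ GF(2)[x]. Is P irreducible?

No

Check for roots in GF(2): P(0) = 1; P(1) = 0 → root.
P(1) = 0, so (x − 1) divides P(x); P is reducible.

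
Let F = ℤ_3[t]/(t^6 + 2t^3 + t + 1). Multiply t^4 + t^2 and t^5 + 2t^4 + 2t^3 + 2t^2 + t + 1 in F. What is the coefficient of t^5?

2

Multiply in ℤ_3[t]: (t^4 + t^2)·(t^5 + 2t^4 + 2t^3 + 2t^2 + t + 1) = t^9 + 2t^8 + t^6 + t^3 + t^2.
Reduce using t^6 ≡ t^3 + 2t + 2 (mod t^6 + 2t^3 + t + 1).
Reduced: 2t^5 + 2t^4 + 2t^2 + t + 1.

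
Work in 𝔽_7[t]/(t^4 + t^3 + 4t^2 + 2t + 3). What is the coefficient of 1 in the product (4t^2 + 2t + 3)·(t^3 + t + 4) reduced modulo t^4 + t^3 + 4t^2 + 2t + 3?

4

Multiply in 𝔽_7[t]: (4t^2 + 2t + 3)·(t^3 + t + 4) = 4t^5 + 2t^4 + 4t^2 + 4t + 5.
Reduce using t^4 ≡ 6t^3 + 3t^2 + 5t + 4 (mod t^4 + t^3 + 4t^2 + 2t + 3).
Reduced: 4t^2 + 3t + 4.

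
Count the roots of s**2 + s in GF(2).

Write P(s) = s**2 + s.
Evaluate at each of the 2 elements of GF(2):
P(0) = 0 → root; P(1) = 0 → root.
Roots: {0, 1}.

2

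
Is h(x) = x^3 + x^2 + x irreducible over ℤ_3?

No

Check for roots in ℤ_3: h(0) = 0 → root; h(1) = 0 → root; h(2) = 2.
h(0) = 0, so (x) divides h(x); h is reducible.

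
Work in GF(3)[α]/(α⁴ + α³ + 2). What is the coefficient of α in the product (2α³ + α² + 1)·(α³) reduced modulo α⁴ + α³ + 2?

Multiply in GF(3)[α]: (2α³ + α² + 1)·(α³) = 2α⁶ + α⁵ + α³.
Reduce using α⁴ ≡ 2α³ + 1 (mod α⁴ + α³ + 2).
Reduced: 2α² + 2α + 1.

2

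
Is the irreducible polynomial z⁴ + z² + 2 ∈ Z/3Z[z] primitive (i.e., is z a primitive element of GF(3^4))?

Write f(z) = z⁴ + z² + 2.
|GF(3^4)^×| = 3^4 − 1 = 80. Prime factorization: 80 = 2^4·5.
f is primitive ⇔ z has order 80 in GF(3)[z]/(f), i.e. z^(80/q) ≠ 1 for each prime q | 80.
z^(40) mod f = 2.
z^(16) mod f = 1
Since z^(16) = 1, the order of z divides 16 < 80; not primitive.

No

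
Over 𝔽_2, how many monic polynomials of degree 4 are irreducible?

Gauss's count: N_{2}(4) = (1/4) Σ_{d|4} μ(4/d)·2^d.
Divisors of 4: 1, 2, 4; μ(4/d) for each: 0, -1, 1.
Σ = − 2^2 + 2^4 = 12.
N = 12/4 = 3.

3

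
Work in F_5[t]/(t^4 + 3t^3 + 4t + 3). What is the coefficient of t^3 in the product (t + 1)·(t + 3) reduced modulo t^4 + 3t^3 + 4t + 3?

0

Multiply in F_5[t]: (t + 1)·(t + 3) = t^2 + 4t + 3.
Reduced: t^2 + 4t + 3.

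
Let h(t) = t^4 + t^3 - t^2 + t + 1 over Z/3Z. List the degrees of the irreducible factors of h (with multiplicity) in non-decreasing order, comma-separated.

Roots in Z/3Z: h(0) = 1; h(1) = 0 → root; h(2) = 2.
Linear factors from roots: (t - 1).
Complete factorization: h(t) = (t - 1)^2·(t^2 + 1).
Factor degrees with multiplicity: 1 + 1 + 2 = 4.

1, 1, 2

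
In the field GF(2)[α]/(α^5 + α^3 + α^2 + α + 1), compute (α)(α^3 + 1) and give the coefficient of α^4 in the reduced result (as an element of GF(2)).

1

Multiply in GF(2)[α]: (α)·(α^3 + 1) = α^4 + α.
Reduced: α^4 + α.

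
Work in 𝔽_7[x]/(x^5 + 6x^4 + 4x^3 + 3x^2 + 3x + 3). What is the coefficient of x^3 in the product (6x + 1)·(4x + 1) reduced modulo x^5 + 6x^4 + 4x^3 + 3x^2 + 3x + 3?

0

Multiply in 𝔽_7[x]: (6x + 1)·(4x + 1) = 3x^2 + 3x + 1.
Reduced: 3x^2 + 3x + 1.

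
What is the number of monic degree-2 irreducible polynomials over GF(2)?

Gauss's count: N_{2}(2) = (1/2) Σ_{d|2} μ(2/d)·2^d.
Divisors of 2: 1, 2; μ(2/d) for each: -1, 1.
Σ = − 2^1 + 2^2 = 2.
N = 2/2 = 1.

1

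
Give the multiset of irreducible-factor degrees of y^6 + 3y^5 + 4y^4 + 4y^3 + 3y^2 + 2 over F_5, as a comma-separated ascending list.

Write h(y) = y^6 + 3y^5 + 4y^4 + 4y^3 + 3y^2 + 2.
Roots in F_5: h(0) = 2; h(1) = 2; h(2) = 0 → root; h(3) = 4; h(4) = 3.
Linear factors from roots: (y + 3).
Complete factorization: h(y) = (y + 3)^2·(y^4 + 2y^3 + 3y^2 + 3y + 3).
Factor degrees with multiplicity: 1 + 1 + 4 = 6.

1, 1, 4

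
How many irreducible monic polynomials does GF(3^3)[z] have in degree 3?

The number of monic irreducibles of degree 3 over GF(27) is (1/3)·Σ_{d∣3} μ(3/d) 27^d.
Divisors of 3: 1, 3; μ(3/d) for each: -1, 1.
Σ = − 27^1 + 27^3 = 19656.
N = 19656/3 = 6552.

6552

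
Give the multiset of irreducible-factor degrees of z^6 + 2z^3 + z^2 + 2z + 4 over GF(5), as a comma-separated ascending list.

1, 2, 3

Write f(z) = z^6 + 2z^3 + z^2 + 2z + 4.
Roots in GF(5): f(0) = 4; f(1) = 0 → root; f(2) = 2; f(3) = 2; f(4) = 2.
Linear factors from roots: (z + 4).
Complete factorization: f(z) = (z + 4)·(z^2 + 2z + 4)·(z^3 + 4z^2 + 4z + 4).
Factor degrees with multiplicity: 1 + 2 + 3 = 6.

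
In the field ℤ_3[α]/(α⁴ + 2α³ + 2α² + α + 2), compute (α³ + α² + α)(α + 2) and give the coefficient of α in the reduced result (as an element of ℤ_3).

Multiply in ℤ_3[α]: (α³ + α² + α)·(α + 2) = α⁴ + 2α.
Reduce using α⁴ ≡ α³ + α² + 2α + 1 (mod α⁴ + 2α³ + 2α² + α + 2).
Reduced: α³ + α² + α + 1.

1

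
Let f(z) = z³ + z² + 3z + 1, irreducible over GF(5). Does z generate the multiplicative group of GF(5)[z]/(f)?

No

|GF(5^3)^×| = 5^3 − 1 = 124. Prime factorization: 124 = 2^2·31.
f is primitive ⇔ z has order 124 in GF(5)[z]/(f), i.e. z^(124/q) ≠ 1 for each prime q | 124.
z^(62) mod f = 1
z^(4) mod f = 3z² + 2z + 1.
Since z^(62) = 1, the order of z divides 62 < 124; not primitive.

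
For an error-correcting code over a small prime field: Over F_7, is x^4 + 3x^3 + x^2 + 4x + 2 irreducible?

Write h(x) = x^4 + 3x^3 + x^2 + 4x + 2.
Check for roots in F_7: h(0) = 2; h(1) = 4; h(2) = 5; h(3) = 3; h(4) = 6; h(5) = 4; h(6) = 4.
No roots, so no linear factors.
Degree-2 irreducible divisors: test the 21 monic irreducibles of degree 2 over GF(7).
None of them divide h (all give nonzero remainder).
No irreducible factor of degree ≤ 2 exists, so h is irreducible over GF(7).

Yes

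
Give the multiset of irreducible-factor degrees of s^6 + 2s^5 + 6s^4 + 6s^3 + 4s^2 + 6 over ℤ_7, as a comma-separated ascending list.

Write g(s) = s^6 + 2s^5 + 6s^4 + 6s^3 + 4s^2 + 6.
Linear factors from roots: (s + 5), (s + 3), (s + 2).
Complete factorization: g(s) = (s + 3)·(s + 5)·(s + 2)^2·(s^2 + 4s + 5).
Factor degrees with multiplicity: 1 + 1 + 1 + 1 + 2 = 6.

1, 1, 1, 1, 2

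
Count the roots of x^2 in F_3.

1

Write P(x) = x^2.
Evaluate at each of the 3 elements of F_3:
P(0) = 0 → root; P(1) = 1; P(2) = 1.
Roots: {0}.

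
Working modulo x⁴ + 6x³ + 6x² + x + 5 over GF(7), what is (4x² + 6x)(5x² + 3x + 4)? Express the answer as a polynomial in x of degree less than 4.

Multiply in GF(7)[x]: (4x² + 6x)·(5x² + 3x + 4) = 6x⁴ + 6x² + 3x.
Reduce using x⁴ ≡ x³ + x² + 6x + 2 (mod x⁴ + 6x³ + 6x² + x + 5).
Reduced: 6x³ + 5x² + 4x + 5.

6x^3 + 5x^2 + 4x + 5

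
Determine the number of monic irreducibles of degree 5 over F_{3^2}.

11808

x^(9^5) − x is the product of all monic irreducibles of degree dividing 5; Möbius inversion gives N = (1/5) Σ μ(5/d)·9^d.
Divisors of 5: 1, 5; μ(5/d) for each: -1, 1.
Σ = − 9^1 + 9^5 = 59040.
N = 59040/5 = 11808.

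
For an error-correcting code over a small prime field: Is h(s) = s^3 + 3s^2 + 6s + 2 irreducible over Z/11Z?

Check each element of Z/11Z for a root: h(0)=2, h(1)=1, h(2)=1, h(3)=8, h(4)=6, h(5)=1, h(6)=10, h(7)=6, h(8)=6, h(9)=5, h(10)=9.
No roots. A degree-3 polynomial over a field with no linear factor is irreducible.

Yes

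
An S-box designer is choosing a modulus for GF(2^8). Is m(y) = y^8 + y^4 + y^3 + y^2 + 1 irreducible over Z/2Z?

Check for roots in Z/2Z: m(0) = 1; m(1) = 1.
No roots, so no linear factors.
Monic irreducibles of degree 2 over GF(2): y^2 + y + 1.
None of them divide m (all give nonzero remainder).
Monic irreducibles of degree 3 over GF(2): y^3 + y + 1, y^3 + y^2 + 1.
None of them divide m (all give nonzero remainder).
Monic irreducibles of degree 4 over GF(2): y^4 + y + 1, y^4 + y^3 + 1, y^4 + y^3 + y^2 + y + 1.
None of them divide m (all give nonzero remainder).
No irreducible factor of degree ≤ 4 exists, so m is irreducible over GF(2).

Yes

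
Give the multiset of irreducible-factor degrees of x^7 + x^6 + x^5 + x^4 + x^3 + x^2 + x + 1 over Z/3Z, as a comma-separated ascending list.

1, 2, 2, 2

Write g(x) = x^7 + x^6 + x^5 + x^4 + x^3 + x^2 + x + 1.
Roots in Z/3Z: g(0) = 1; g(1) = 2; g(2) = 0 → root.
Linear factors from roots: (x + 1).
Complete factorization: g(x) = (x + 1)·(x^2 + 1)·(x^2 + x - 1)·(x^2 - x - 1).
Factor degrees with multiplicity: 1 + 2 + 2 + 2 = 7.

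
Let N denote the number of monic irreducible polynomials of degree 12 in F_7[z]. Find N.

1153430600

The number of monic irreducibles of degree 12 over GF(7) is (1/12)·Σ_{d∣12} μ(12/d) 7^d.
Divisors of 12: 1, 2, 3, 4, 6, 12; μ(12/d) for each: 0, 1, 0, -1, -1, 1.
Σ = 7^2 − 7^4 − 7^6 + 7^12 = 13841167200.
N = 13841167200/12 = 1153430600.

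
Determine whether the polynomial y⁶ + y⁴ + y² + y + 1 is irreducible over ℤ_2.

Yes

Write f(y) = y⁶ + y⁴ + y² + y + 1.
Check for roots in ℤ_2: f(0) = 1; f(1) = 1.
No roots, so no linear factors.
Monic irreducibles of degree 2 over GF(2): y² + y + 1.
None of them divide f (all give nonzero remainder).
Monic irreducibles of degree 3 over GF(2): y³ + y + 1, y³ + y² + 1.
None of them divide f (all give nonzero remainder).
No irreducible factor of degree ≤ 3 exists, so f is irreducible over GF(2).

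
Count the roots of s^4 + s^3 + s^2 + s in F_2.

Write h(s) = s^4 + s^3 + s^2 + s.
Evaluate at each of the 2 elements of F_2:
h(0) = 0 → root; h(1) = 0 → root.
Roots: {0, 1}.

2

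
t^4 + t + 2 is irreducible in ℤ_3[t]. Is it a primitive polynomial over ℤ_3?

Yes

Write f(t) = t^4 + t + 2.
|GF(3^4)^×| = 3^4 − 1 = 80. Prime factorization: 80 = 2^4·5.
f is primitive ⇔ t has order 80 in GF(3)[t]/(f), i.e. t^(80/q) ≠ 1 for each prime q | 80.
t^(40) mod f = 2.
t^(16) mod f = 2t^3 + t + 2.
None equal 1, so t has full order 80; f is primitive.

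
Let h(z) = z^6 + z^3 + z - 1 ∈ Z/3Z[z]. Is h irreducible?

Yes

Check for roots in Z/3Z: h(0) = 2; h(1) = 2; h(2) = 1.
No roots, so no linear factors.
Monic irreducibles of degree 2 over GF(3): z^2 + 1, z^2 + z - 1, z^2 - z - 1.
None of them divide h (all give nonzero remainder).
Degree-3 irreducible divisors: test the 8 monic irreducibles of degree 3 over GF(3).
None of them divide h (all give nonzero remainder).
No irreducible factor of degree ≤ 3 exists, so h is irreducible over GF(3).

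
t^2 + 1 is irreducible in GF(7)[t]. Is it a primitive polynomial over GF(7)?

No

Write f(t) = t^2 + 1.
|GF(7^2)^×| = 7^2 − 1 = 48. Prime factorization: 48 = 2^4·3.
f is primitive ⇔ t has order 48 in GF(7)[t]/(f), i.e. t^(48/q) ≠ 1 for each prime q | 48.
t^(24) mod f = 1
t^(16) mod f = 1
Since t^(24) = 1, the order of t divides 24 < 48; not primitive.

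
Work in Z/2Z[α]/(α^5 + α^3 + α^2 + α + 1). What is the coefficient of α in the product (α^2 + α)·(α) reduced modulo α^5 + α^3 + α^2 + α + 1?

0

Multiply in Z/2Z[α]: (α^2 + α)·(α) = α^3 + α^2.
Reduced: α^3 + α^2.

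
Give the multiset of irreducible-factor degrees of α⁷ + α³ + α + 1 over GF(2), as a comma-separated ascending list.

Write f(α) = α⁷ + α³ + α + 1.
Roots in GF(2): f(0) = 1; f(1) = 0 → root.
Linear factors from roots: (α + 1).
Complete factorization: f(α) = (α + 1)·(α² + α + 1)·(α⁴ + α + 1).
Factor degrees with multiplicity: 1 + 2 + 4 = 7.

1, 2, 4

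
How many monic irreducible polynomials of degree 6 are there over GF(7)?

19544

By the necklace-counting formula, N_7(6) = (1/6) Σ_{d|6} μ(6/d)·7^d.
Divisors of 6: 1, 2, 3, 6; μ(6/d) for each: 1, -1, -1, 1.
Σ = 7^1 − 7^2 − 7^3 + 7^6 = 117264.
N = 117264/6 = 19544.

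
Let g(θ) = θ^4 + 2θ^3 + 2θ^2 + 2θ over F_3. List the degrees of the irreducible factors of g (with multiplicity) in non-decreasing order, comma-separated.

1, 3

Roots in F_3: g(0) = 0 → root; g(1) = 1; g(2) = 2.
Linear factors from roots: (θ).
Complete factorization: g(θ) = (θ)·(θ^3 + 2θ^2 + 2θ + 2).
Factor degrees with multiplicity: 1 + 3 = 4.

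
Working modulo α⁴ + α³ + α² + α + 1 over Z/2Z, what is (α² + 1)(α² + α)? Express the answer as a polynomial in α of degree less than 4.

1

Multiply in Z/2Z[α]: (α² + 1)·(α² + α) = α⁴ + α³ + α² + α.
Reduce using α⁴ ≡ α³ + α² + α + 1 (mod α⁴ + α³ + α² + α + 1).
Reduced: 1.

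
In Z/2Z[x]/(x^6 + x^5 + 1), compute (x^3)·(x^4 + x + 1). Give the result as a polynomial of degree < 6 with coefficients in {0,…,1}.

x^5 + x^4 + x^3 + x + 1

Multiply in Z/2Z[x]: (x^3)·(x^4 + x + 1) = x^7 + x^4 + x^3.
Reduce using x^6 ≡ x^5 + 1 (mod x^6 + x^5 + 1).
Reduced: x^5 + x^4 + x^3 + x + 1.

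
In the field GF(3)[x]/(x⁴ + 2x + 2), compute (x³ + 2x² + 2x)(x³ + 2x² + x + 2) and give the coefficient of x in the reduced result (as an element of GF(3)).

Multiply in GF(3)[x]: (x³ + 2x² + 2x)·(x³ + 2x² + x + 2) = x⁶ + x⁵ + x⁴ + 2x³ + x.
Reduce using x⁴ ≡ x + 1 (mod x⁴ + 2x + 2).
Reduced: 2x² + 1.

0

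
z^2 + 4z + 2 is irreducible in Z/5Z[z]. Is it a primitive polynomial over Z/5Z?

Yes

Write f(z) = z^2 + 4z + 2.
|GF(5^2)^×| = 5^2 − 1 = 24. Prime factorization: 24 = 2^3·3.
f is primitive ⇔ z has order 24 in GF(5)[z]/(f), i.e. z^(24/q) ≠ 1 for each prime q | 24.
z^(12) mod f = 4.
z^(8) mod f = 2z + 1.
None equal 1, so z has full order 24; f is primitive.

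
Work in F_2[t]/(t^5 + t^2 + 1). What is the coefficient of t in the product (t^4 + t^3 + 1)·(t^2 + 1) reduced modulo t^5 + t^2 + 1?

Multiply in F_2[t]: (t^4 + t^3 + 1)·(t^2 + 1) = t^6 + t^5 + t^4 + t^3 + t^2 + 1.
Reduce using t^5 ≡ t^2 + 1 (mod t^5 + t^2 + 1).
Reduced: t^4 + t.

1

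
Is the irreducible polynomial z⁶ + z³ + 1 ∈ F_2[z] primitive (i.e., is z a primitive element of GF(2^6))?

Write f(z) = z⁶ + z³ + 1.
|GF(2^6)^×| = 2^6 − 1 = 63. Prime factorization: 63 = 3^2·7.
f is primitive ⇔ z has order 63 in GF(2)[z]/(f), i.e. z^(63/q) ≠ 1 for each prime q | 63.
z^(21) mod f = z³.
z^(9) mod f = 1
Since z^(9) = 1, the order of z divides 9 < 63; not primitive.

No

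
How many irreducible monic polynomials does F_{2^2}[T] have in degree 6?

670

Gauss's count: N_{4}(6) = (1/6) Σ_{d|6} μ(6/d)·4^d.
Divisors of 6: 1, 2, 3, 6; μ(6/d) for each: 1, -1, -1, 1.
Σ = 4^1 − 4^2 − 4^3 + 4^6 = 4020.
N = 4020/6 = 670.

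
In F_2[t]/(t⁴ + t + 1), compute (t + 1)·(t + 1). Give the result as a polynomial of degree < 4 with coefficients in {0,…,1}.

t^2 + 1

Multiply in F_2[t]: (t + 1)·(t + 1) = t² + 1.
Reduced: t² + 1.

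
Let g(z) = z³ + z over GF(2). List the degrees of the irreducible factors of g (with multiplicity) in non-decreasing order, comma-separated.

1, 1, 1

Roots in GF(2): g(0) = 0 → root; g(1) = 0 → root.
Linear factors from roots: (z), (z + 1).
Complete factorization: g(z) = (z)·(z + 1)^2.
Factor degrees with multiplicity: 1 + 1 + 1 = 3.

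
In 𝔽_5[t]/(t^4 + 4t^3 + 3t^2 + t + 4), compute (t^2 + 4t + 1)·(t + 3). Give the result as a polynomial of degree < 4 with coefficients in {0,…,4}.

Multiply in 𝔽_5[t]: (t^2 + 4t + 1)·(t + 3) = t^3 + 2t^2 + 3t + 3.
Reduced: t^3 + 2t^2 + 3t + 3.

t^3 + 2t^2 + 3t + 3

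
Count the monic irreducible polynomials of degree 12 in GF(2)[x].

Gauss's count: N_{2}(12) = (1/12) Σ_{d|12} μ(12/d)·2^d.
Divisors of 12: 1, 2, 3, 4, 6, 12; μ(12/d) for each: 0, 1, 0, -1, -1, 1.
Σ = 2^2 − 2^4 − 2^6 + 2^12 = 4020.
N = 4020/12 = 335.

335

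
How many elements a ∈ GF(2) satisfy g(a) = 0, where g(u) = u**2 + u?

2

Evaluate at each of the 2 elements of GF(2):
g(0) = 0 → root; g(1) = 0 → root.
Roots: {0, 1}.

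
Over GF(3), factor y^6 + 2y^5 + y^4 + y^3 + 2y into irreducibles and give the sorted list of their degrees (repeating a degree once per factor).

Write g(y) = y^6 + 2y^5 + y^4 + y^3 + 2y.
Roots in GF(3): g(0) = 0 → root; g(1) = 1; g(2) = 0 → root.
Linear factors from roots: (y), (y + 1).
Complete factorization: g(y) = (y)·(y + 1)·(y^2 + 1)·(y^2 + y + 2).
Factor degrees with multiplicity: 1 + 1 + 2 + 2 = 6.

1, 1, 2, 2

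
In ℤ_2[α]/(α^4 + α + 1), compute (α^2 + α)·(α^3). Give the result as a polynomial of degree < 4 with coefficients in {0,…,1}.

Multiply in ℤ_2[α]: (α^2 + α)·(α^3) = α^5 + α^4.
Reduce using α^4 ≡ α + 1 (mod α^4 + α + 1).
Reduced: α^2 + 1.

α^2 + 1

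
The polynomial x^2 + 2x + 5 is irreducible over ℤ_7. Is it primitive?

Write f(x) = x^2 + 2x + 5.
|GF(7^2)^×| = 7^2 − 1 = 48. Prime factorization: 48 = 2^4·3.
f is primitive ⇔ x has order 48 in GF(7)[x]/(f), i.e. x^(48/q) ≠ 1 for each prime q | 48.
x^(24) mod f = 6.
x^(16) mod f = 4.
None equal 1, so x has full order 48; f is primitive.

Yes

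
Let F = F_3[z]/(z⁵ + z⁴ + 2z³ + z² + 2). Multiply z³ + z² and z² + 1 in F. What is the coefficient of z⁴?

Multiply in F_3[z]: (z³ + z²)·(z² + 1) = z⁵ + z⁴ + z³ + z².
Reduce using z⁵ ≡ 2z⁴ + z³ + 2z² + 1 (mod z⁵ + z⁴ + 2z³ + z² + 2).
Reduced: 2z³ + 1.

0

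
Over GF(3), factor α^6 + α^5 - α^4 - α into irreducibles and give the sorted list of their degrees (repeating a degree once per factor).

Write g(α) = α^6 + α^5 - α^4 - α.
Roots in GF(3): g(0) = 0 → root; g(1) = 0 → root; g(2) = 0 → root.
Linear factors from roots: (α), (α - 1), (α + 1).
Complete factorization: g(α) = (α)·(α + 1)·(α - 1)^2·(α^2 - α - 1).
Factor degrees with multiplicity: 1 + 1 + 1 + 1 + 2 = 6.

1, 1, 1, 1, 2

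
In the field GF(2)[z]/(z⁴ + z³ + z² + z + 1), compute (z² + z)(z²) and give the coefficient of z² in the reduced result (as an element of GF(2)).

Multiply in GF(2)[z]: (z² + z)·(z²) = z⁴ + z³.
Reduce using z⁴ ≡ z³ + z² + z + 1 (mod z⁴ + z³ + z² + z + 1).
Reduced: z² + z + 1.

1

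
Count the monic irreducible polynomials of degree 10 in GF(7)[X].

28245840

x^(7^10) − x is the product of all monic irreducibles of degree dividing 10; Möbius inversion gives N = (1/10) Σ μ(10/d)·7^d.
Divisors of 10: 1, 2, 5, 10; μ(10/d) for each: 1, -1, -1, 1.
Σ = 7^1 − 7^2 − 7^5 + 7^10 = 282458400.
N = 282458400/10 = 28245840.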